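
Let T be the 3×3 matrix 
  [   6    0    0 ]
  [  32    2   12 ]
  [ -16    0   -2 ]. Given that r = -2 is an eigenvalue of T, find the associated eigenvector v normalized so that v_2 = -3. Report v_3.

1

T + 2I = [[8, 0, 0], [32, 4, 12], [-16, 0, 0]].
Solving (T + 2I)v = 0 gives the eigenspace spanned by (0, -3, 1).
With v_2 = -3, v = (0, -3, 1), so v_3 = 1.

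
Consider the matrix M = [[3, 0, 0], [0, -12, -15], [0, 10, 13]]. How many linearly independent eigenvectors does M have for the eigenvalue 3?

2

M − 3I = [[0, 0, 0], [0, -15, -15], [0, 10, 10]].
This matrix has rank 1, so its null space has dimension 3 − 1 = 2.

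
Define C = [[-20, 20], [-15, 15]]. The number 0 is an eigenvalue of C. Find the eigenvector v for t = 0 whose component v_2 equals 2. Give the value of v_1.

2

C = [[-20, 20], [-15, 15]].
Solving (C)v = 0 gives the eigenspace spanned by (2, 2).
With v_2 = 2, v = (2, 2), so v_1 = 2.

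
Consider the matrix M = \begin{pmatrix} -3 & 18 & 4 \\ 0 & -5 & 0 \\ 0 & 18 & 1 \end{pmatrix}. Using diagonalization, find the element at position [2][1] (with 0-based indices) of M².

Characteristic polynomial: μ^3 + 7μ^2 + 7μ - 15 = (μ - 1)(μ + 3)(μ + 5), so the eigenvalues are -5, -3, 1.
μ=-5: eigenvector (-3, 1, -3).
μ=-3: eigenvector (1, 0, 0).
μ=1: eigenvector (1, 0, 1).
P = [[-3, 1, 1], [1, 0, 0], [-3, 0, 1]], D = diag(-5, -3, 1), P⁻¹ = [[0, 1, 0], [1, 0, -1], [0, 3, 1]].
M² = P·diag(25, 9, 1)·P⁻¹ = [[9, -72, -8], [0, 25, 0], [0, -72, 1]].
The requested entry is -72.

-72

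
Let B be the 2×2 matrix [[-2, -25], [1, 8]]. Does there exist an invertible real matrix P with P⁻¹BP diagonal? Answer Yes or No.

No

Characteristic polynomial: p(r) = r^2 - 6r + 9 = (r - 3)^2.
r = 3 has algebraic multiplicity 2; rank(B − 3I) = 1, so geometric multiplicity = 1.
Geometric multiplicity < algebraic multiplicity, so B is not diagonalizable.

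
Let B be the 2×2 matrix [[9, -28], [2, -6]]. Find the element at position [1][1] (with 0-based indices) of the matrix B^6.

Characteristic polynomial: μ^2 - 3μ + 2 = (μ - 2)(μ - 1), so the eigenvalues are 1, 2.
μ=1: eigenvector (-7, -2).
μ=2: eigenvector (4, 1).
P = [[-7, 4], [-2, 1]], D = diag(1, 2), P⁻¹ = [[1, -4], [2, -7]].
B⁶ = P·diag(1, 64)·P⁻¹ = [[505, -1764], [126, -440]].
The requested entry is -440.

-440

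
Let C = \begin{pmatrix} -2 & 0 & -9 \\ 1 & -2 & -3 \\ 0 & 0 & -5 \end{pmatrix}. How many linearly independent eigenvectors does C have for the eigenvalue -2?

1

C + 2I = [[0, 0, -9], [1, 0, -3], [0, 0, -3]].
This matrix has rank 2, so its null space has dimension 3 − 2 = 1.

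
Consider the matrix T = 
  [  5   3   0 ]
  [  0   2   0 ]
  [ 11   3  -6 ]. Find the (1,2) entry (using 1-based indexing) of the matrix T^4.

Characteristic polynomial: λ^3 - λ^2 - 32λ + 60 = (λ - 5)(λ - 2)(λ + 6), so the eigenvalues are -6, 2, 5.
λ=5: eigenvector (1, 0, 1).
λ=2: eigenvector (-1, 1, -1).
λ=-6: eigenvector (0, 0, 1).
P = [[1, -1, 0], [0, 1, 0], [1, -1, 1]], D = diag(5, 2, -6), P⁻¹ = [[1, 1, 0], [0, 1, 0], [-1, 0, 1]].
T⁴ = P·diag(625, 16, 1296)·P⁻¹ = [[625, 609, 0], [0, 16, 0], [-671, 609, 1296]].
The requested entry is 609.

609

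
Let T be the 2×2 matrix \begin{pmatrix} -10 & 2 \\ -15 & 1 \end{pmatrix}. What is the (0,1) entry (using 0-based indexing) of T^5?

Characteristic polynomial: μ^2 + 9μ + 20 = (μ + 4)(μ + 5), so the eigenvalues are -5, -4.
μ=-5: eigenvector (-2, -5).
μ=-4: eigenvector (1, 3).
P = [[-2, 1], [-5, 3]], D = diag(-5, -4), P⁻¹ = [[-3, 1], [-5, 2]].
T⁵ = P·diag(-3125, -1024)·P⁻¹ = [[-13630, 4202], [-31515, 9481]].
The requested entry is 4202.

4202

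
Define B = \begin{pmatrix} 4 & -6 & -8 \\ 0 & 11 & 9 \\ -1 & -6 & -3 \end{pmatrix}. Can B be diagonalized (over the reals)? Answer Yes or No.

Characteristic polynomial: p(μ) = μ^3 - 12μ^2 + 45μ - 50 = (μ - 5)^2(μ - 2).
μ = 5 has algebraic multiplicity 2; rank(B − 5I) = 2, so geometric multiplicity = 1.
Geometric multiplicity < algebraic multiplicity, so B is not diagonalizable.

No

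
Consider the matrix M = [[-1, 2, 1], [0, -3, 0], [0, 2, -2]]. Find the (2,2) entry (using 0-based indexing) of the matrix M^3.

Characteristic polynomial: λ^3 + 6λ^2 + 11λ + 6 = (λ + 1)(λ + 2)(λ + 3), so the eigenvalues are -3, -2, -1.
λ=-3: eigenvector (0, 1, -2).
λ=-1: eigenvector (1, 0, 0).
λ=-2: eigenvector (-1, 0, 1).
P = [[0, 1, -1], [1, 0, 0], [-2, 0, 1]], D = diag(-3, -1, -2), P⁻¹ = [[0, 1, 0], [1, 2, 1], [0, 2, 1]].
M³ = P·diag(-27, -1, -8)·P⁻¹ = [[-1, 14, 7], [0, -27, 0], [0, 38, -8]].
The requested entry is -8.

-8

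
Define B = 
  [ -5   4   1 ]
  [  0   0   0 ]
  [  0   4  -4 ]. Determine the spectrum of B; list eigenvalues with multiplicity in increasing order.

-5, -4, 0

Characteristic polynomial: p(μ) = μ^3 + 9μ^2 + 20μ = μ(μ + 4)(μ + 5).
Roots (with multiplicity): -5, -4, 0.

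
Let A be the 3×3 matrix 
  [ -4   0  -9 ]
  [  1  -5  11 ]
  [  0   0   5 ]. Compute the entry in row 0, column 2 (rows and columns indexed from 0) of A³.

-189

Characteristic polynomial: λ^3 + 4λ^2 - 25λ - 100 = (λ - 5)(λ + 4)(λ + 5), so the eigenvalues are -5, -4, 5.
λ=-4: eigenvector (1, 1, 0).
λ=-5: eigenvector (0, 1, 0).
λ=5: eigenvector (-1, 1, 1).
P = [[1, 0, -1], [1, 1, 1], [0, 0, 1]], D = diag(-4, -5, 5), P⁻¹ = [[1, 0, 1], [-1, 1, -2], [0, 0, 1]].
A³ = P·diag(-64, -125, 125)·P⁻¹ = [[-64, 0, -189], [61, -125, 311], [0, 0, 125]].
The requested entry is -189.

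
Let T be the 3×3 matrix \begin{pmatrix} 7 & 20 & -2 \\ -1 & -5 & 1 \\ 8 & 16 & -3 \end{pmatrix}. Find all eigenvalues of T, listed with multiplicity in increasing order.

-3, -3, 5

Characteristic polynomial: p(r) = r^3 + r^2 - 21r - 45 = (r - 5)(r + 3)^2.
Roots (with multiplicity): -3, -3, 5.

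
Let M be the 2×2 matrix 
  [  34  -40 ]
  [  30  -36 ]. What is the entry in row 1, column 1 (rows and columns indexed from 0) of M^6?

174336

Characteristic polynomial: λ^2 + 2λ - 24 = (λ - 4)(λ + 6), so the eigenvalues are -6, 4.
λ=4: eigenvector (4, 3).
λ=-6: eigenvector (1, 1).
P = [[4, 1], [3, 1]], D = diag(4, -6), P⁻¹ = [[1, -1], [-3, 4]].
M⁶ = P·diag(4096, 46656)·P⁻¹ = [[-123584, 170240], [-127680, 174336]].
The requested entry is 174336.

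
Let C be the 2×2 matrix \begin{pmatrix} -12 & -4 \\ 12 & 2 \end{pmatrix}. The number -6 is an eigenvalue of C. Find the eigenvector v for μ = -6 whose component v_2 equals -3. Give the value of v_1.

C + 6I = [[-6, -4], [12, 8]].
Solving (C + 6I)v = 0 gives the eigenspace spanned by (2, -3).
With v_2 = -3, v = (2, -3), so v_1 = 2.

2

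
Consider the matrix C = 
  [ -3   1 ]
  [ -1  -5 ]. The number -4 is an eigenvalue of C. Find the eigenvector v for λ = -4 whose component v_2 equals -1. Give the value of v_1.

1

C + 4I = [[1, 1], [-1, -1]].
Solving (C + 4I)v = 0 gives the eigenspace spanned by (1, -1).
With v_2 = -1, v = (1, -1), so v_1 = 1.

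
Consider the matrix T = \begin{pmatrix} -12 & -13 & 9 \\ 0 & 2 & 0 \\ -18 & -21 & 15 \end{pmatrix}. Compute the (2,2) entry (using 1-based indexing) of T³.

8

Characteristic polynomial: r^3 - 5r^2 - 12r + 36 = (r - 6)(r - 2)(r + 3), so the eigenvalues are -3, 2, 6.
r=2: eigenvector (1, 1, 3).
r=6: eigenvector (1, 0, 2).
r=-3: eigenvector (-1, 0, -1).
P = [[1, 1, -1], [1, 0, 0], [3, 2, -1]], D = diag(2, 6, -3), P⁻¹ = [[0, 1, 0], [-1, -2, 1], [-2, -1, 1]].
T³ = P·diag(8, 216, -27)·P⁻¹ = [[-270, -451, 243], [0, 8, 0], [-486, -867, 459]].
The requested entry is 8.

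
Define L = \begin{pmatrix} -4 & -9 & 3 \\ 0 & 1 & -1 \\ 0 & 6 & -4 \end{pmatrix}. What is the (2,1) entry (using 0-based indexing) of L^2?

Characteristic polynomial: r^3 + 7r^2 + 14r + 8 = (r + 1)(r + 2)(r + 4), so the eigenvalues are -4, -2, -1.
r=-2: eigenvector (0, 1, 3).
r=-1: eigenvector (-1, 1, 2).
r=-4: eigenvector (1, 0, 0).
P = [[0, -1, 1], [1, 1, 0], [3, 2, 0]], D = diag(-2, -1, -4), P⁻¹ = [[0, -2, 1], [0, 3, -1], [1, 3, -1]].
L² = P·diag(4, 1, 16)·P⁻¹ = [[16, 45, -15], [0, -5, 3], [0, -18, 10]].
The requested entry is -18.

-18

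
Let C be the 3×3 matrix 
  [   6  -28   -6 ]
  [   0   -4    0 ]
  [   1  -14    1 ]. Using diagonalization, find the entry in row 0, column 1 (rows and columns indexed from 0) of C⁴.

700

Characteristic polynomial: s^3 - 3s^2 - 16s + 48 = (s - 4)(s - 3)(s + 4), so the eigenvalues are -4, 3, 4.
s=4: eigenvector (3, 0, 1).
s=-4: eigenvector (4, 1, 2).
s=3: eigenvector (2, 0, 1).
P = [[3, 4, 2], [0, 1, 0], [1, 2, 1]], D = diag(4, -4, 3), P⁻¹ = [[1, 0, -2], [0, 1, 0], [-1, -2, 3]].
C⁴ = P·diag(256, 256, 81)·P⁻¹ = [[606, 700, -1050], [0, 256, 0], [175, 350, -269]].
The requested entry is 700.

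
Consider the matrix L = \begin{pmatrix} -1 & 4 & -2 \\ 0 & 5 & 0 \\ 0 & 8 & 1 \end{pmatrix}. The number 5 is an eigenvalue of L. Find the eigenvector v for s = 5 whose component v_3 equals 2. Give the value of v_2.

1

L − 5I = [[-6, 4, -2], [0, 0, 0], [0, 8, -4]].
Solving (L − 5I)v = 0 gives the eigenspace spanned by (0, 1, 2).
With v_3 = 2, v = (0, 1, 2), so v_2 = 1.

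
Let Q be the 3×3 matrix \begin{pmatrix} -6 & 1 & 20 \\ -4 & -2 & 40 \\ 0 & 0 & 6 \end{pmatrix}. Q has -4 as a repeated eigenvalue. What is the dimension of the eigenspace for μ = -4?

Q + 4I = [[-2, 1, 20], [-4, 2, 40], [0, 0, 10]].
This matrix has rank 2, so its null space has dimension 3 − 2 = 1.

1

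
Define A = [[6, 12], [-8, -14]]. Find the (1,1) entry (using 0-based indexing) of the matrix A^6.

139840

Characteristic polynomial: μ^2 + 8μ + 12 = (μ + 2)(μ + 6), so the eigenvalues are -6, -2.
μ=-6: eigenvector (1, -1).
μ=-2: eigenvector (3, -2).
P = [[1, 3], [-1, -2]], D = diag(-6, -2), P⁻¹ = [[-2, -3], [1, 1]].
A⁶ = P·diag(46656, 64)·P⁻¹ = [[-93120, -139776], [93184, 139840]].
The requested entry is 139840.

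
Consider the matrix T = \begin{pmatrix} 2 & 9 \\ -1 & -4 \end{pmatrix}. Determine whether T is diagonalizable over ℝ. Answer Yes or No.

Characteristic polynomial: p(μ) = μ^2 + 2μ + 1 = (μ + 1)^2.
μ = -1 has algebraic multiplicity 2; rank(T + 1I) = 1, so geometric multiplicity = 1.
Geometric multiplicity < algebraic multiplicity, so T is not diagonalizable.

No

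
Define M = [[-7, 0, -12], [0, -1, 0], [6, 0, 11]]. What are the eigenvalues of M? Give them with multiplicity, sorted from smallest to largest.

-1, -1, 5

Characteristic polynomial: p(t) = t^3 - 3t^2 - 9t - 5 = (t - 5)(t + 1)^2.
Roots (with multiplicity): -1, -1, 5.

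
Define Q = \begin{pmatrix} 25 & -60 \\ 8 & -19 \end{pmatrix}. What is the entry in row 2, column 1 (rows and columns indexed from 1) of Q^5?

6248

Characteristic polynomial: μ^2 - 6μ + 5 = (μ - 5)(μ - 1), so the eigenvalues are 1, 5.
μ=5: eigenvector (3, 1).
μ=1: eigenvector (-5, -2).
P = [[3, -5], [1, -2]], D = diag(5, 1), P⁻¹ = [[2, -5], [1, -3]].
Q⁵ = P·diag(3125, 1)·P⁻¹ = [[18745, -46860], [6248, -15619]].
The requested entry is 6248.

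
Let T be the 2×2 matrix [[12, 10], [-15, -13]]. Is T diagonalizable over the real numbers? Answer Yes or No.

Characteristic polynomial: p(λ) = λ^2 + λ - 6 = (λ - 2)(λ + 3).
All 2 eigenvalues are distinct, so T is diagonalizable.

Yes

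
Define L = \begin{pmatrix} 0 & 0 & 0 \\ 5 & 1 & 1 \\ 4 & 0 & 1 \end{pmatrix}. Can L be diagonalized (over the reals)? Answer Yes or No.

No

Characteristic polynomial: p(r) = r^3 - 2r^2 + r = r(r - 1)^2.
r = 1 has algebraic multiplicity 2; rank(L − 1I) = 2, so geometric multiplicity = 1.
Geometric multiplicity < algebraic multiplicity, so L is not diagonalizable.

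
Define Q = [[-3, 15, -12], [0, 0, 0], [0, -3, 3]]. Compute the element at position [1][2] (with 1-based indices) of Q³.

135

Characteristic polynomial: μ^3 - 9μ = μ(μ - 3)(μ + 3), so the eigenvalues are -3, 0, 3.
μ=0: eigenvector (1, 1, 1).
μ=3: eigenvector (-2, 0, 1).
μ=-3: eigenvector (-1, 0, 0).
P = [[1, -2, -1], [1, 0, 0], [1, 1, 0]], D = diag(0, 3, -3), P⁻¹ = [[0, 1, 0], [0, -1, 1], [-1, 3, -2]].
Q³ = P·diag(0, 27, -27)·P⁻¹ = [[-27, 135, -108], [0, 0, 0], [0, -27, 27]].
The requested entry is 135.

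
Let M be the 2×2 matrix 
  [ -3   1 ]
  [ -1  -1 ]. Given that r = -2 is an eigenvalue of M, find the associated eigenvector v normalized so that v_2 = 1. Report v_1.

1

M + 2I = [[-1, 1], [-1, 1]].
Solving (M + 2I)v = 0 gives the eigenspace spanned by (1, 1).
With v_2 = 1, v = (1, 1), so v_1 = 1.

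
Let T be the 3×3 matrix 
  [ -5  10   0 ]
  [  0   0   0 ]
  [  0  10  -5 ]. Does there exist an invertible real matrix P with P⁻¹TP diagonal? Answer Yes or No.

Yes

Characteristic polynomial: p(μ) = μ^3 + 10μ^2 + 25μ = μ(μ + 5)^2.
μ = -5 has algebraic multiplicity 2; rank(T + 5I) = 1, so geometric multiplicity = 2.
Every eigenvalue has geometric = algebraic multiplicity, so T is diagonalizable.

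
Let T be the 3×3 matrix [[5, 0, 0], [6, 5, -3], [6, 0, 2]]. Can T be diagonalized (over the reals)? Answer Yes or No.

Yes

Characteristic polynomial: p(μ) = μ^3 - 12μ^2 + 45μ - 50 = (μ - 5)^2(μ - 2).
μ = 5 has algebraic multiplicity 2; rank(T − 5I) = 1, so geometric multiplicity = 2.
Every eigenvalue has geometric = algebraic multiplicity, so T is diagonalizable.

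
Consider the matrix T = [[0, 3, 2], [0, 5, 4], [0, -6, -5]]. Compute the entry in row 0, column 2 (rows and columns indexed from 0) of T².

2

Characteristic polynomial: μ^3 - μ = μ(μ - 1)(μ + 1), so the eigenvalues are -1, 0, 1.
μ=0: eigenvector (1, 0, 0).
μ=-1: eigenvector (0, -2, 3).
μ=1: eigenvector (1, 1, -1).
P = [[1, 0, 1], [0, -2, 1], [0, 3, -1]], D = diag(0, -1, 1), P⁻¹ = [[1, -3, -2], [0, 1, 1], [0, 3, 2]].
T² = P·diag(0, 1, 1)·P⁻¹ = [[0, 3, 2], [0, 1, 0], [0, 0, 1]].
The requested entry is 2.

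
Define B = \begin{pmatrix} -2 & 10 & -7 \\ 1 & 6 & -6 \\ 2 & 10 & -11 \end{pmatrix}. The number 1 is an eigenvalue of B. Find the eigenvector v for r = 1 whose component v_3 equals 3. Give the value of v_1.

B − 1I = [[-3, 10, -7], [1, 5, -6], [2, 10, -12]].
Solving (B − 1I)v = 0 gives the eigenspace spanned by (3, 3, 3).
With v_3 = 3, v = (3, 3, 3), so v_1 = 3.

3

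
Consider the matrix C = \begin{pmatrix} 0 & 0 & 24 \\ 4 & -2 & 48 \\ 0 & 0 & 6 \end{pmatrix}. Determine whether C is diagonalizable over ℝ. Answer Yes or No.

Characteristic polynomial: p(t) = t^3 - 4t^2 - 12t = t(t - 6)(t + 2).
All 3 eigenvalues are distinct, so C is diagonalizable.

Yes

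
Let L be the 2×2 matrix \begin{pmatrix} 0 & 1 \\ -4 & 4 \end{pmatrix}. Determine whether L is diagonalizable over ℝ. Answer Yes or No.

No

Characteristic polynomial: p(r) = r^2 - 4r + 4 = (r - 2)^2.
r = 2 has algebraic multiplicity 2; rank(L − 2I) = 1, so geometric multiplicity = 1.
Geometric multiplicity < algebraic multiplicity, so L is not diagonalizable.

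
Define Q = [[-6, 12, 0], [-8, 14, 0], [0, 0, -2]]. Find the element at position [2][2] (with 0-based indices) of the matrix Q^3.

Characteristic polynomial: s^3 - 6s^2 - 4s + 24 = (s - 6)(s - 2)(s + 2), so the eigenvalues are -2, 2, 6.
s=6: eigenvector (1, 1, 0).
s=2: eigenvector (3, 2, 0).
s=-2: eigenvector (0, 0, 1).
P = [[1, 3, 0], [1, 2, 0], [0, 0, 1]], D = diag(6, 2, -2), P⁻¹ = [[-2, 3, 0], [1, -1, 0], [0, 0, 1]].
Q³ = P·diag(216, 8, -8)·P⁻¹ = [[-408, 624, 0], [-416, 632, 0], [0, 0, -8]].
The requested entry is -8.

-8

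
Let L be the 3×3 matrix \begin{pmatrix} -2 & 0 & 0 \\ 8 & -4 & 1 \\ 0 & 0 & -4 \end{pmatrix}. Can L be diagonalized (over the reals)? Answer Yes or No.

Characteristic polynomial: p(λ) = λ^3 + 10λ^2 + 32λ + 32 = (λ + 2)(λ + 4)^2.
λ = -4 has algebraic multiplicity 2; rank(L + 4I) = 2, so geometric multiplicity = 1.
Geometric multiplicity < algebraic multiplicity, so L is not diagonalizable.

No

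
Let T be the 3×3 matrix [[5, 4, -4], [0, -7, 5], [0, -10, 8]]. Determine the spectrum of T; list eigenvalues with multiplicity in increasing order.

-2, 3, 5

Characteristic polynomial: p(μ) = μ^3 - 6μ^2 - μ + 30 = (μ - 5)(μ - 3)(μ + 2).
Roots (with multiplicity): -2, 3, 5.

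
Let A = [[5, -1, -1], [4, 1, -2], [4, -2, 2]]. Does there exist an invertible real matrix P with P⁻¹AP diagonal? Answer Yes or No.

No

Characteristic polynomial: p(t) = t^3 - 8t^2 + 21t - 18 = (t - 3)^2(t - 2).
t = 3 has algebraic multiplicity 2; rank(A − 3I) = 2, so geometric multiplicity = 1.
Geometric multiplicity < algebraic multiplicity, so A is not diagonalizable.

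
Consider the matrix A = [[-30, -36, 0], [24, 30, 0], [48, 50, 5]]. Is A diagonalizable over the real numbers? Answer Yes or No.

Characteristic polynomial: p(r) = r^3 - 5r^2 - 36r + 180 = (r - 6)(r - 5)(r + 6).
All 3 eigenvalues are distinct, so A is diagonalizable.

Yes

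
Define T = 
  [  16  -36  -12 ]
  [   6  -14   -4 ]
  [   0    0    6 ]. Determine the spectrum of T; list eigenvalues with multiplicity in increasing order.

Characteristic polynomial: p(r) = r^3 - 8r^2 + 4r + 48 = (r - 6)(r - 4)(r + 2).
Roots (with multiplicity): -2, 4, 6.

-2, 4, 6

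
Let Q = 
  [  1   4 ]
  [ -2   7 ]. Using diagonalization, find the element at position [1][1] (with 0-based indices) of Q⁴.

Characteristic polynomial: λ^2 - 8λ + 15 = (λ - 5)(λ - 3), so the eigenvalues are 3, 5.
λ=5: eigenvector (1, 1).
λ=3: eigenvector (-2, -1).
P = [[1, -2], [1, -1]], D = diag(5, 3), P⁻¹ = [[-1, 2], [-1, 1]].
Q⁴ = P·diag(625, 81)·P⁻¹ = [[-463, 1088], [-544, 1169]].
The requested entry is 1169.

1169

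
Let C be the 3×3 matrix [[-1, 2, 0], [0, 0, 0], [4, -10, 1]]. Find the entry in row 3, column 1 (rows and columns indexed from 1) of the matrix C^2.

Characteristic polynomial: t^3 - t = t(t - 1)(t + 1), so the eigenvalues are -1, 0, 1.
t=-1: eigenvector (1, 0, -2).
t=0: eigenvector (2, 1, 2).
t=1: eigenvector (0, 0, 1).
P = [[1, 2, 0], [0, 1, 0], [-2, 2, 1]], D = diag(-1, 0, 1), P⁻¹ = [[1, -2, 0], [0, 1, 0], [2, -6, 1]].
C² = P·diag(1, 0, 1)·P⁻¹ = [[1, -2, 0], [0, 0, 0], [0, -2, 1]].
The requested entry is 0.

0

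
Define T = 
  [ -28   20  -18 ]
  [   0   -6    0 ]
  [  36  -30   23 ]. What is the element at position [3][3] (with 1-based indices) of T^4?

-2039

Characteristic polynomial: λ^3 + 11λ^2 + 34λ + 24 = (λ + 1)(λ + 4)(λ + 6), so the eigenvalues are -6, -4, -1.
λ=-4: eigenvector (3, 0, -4).
λ=-1: eigenvector (-2, 0, 3).
λ=-6: eigenvector (-4, 1, 6).
P = [[3, -2, -4], [0, 0, 1], [-4, 3, 6]], D = diag(-4, -1, -6), P⁻¹ = [[3, 0, 2], [4, -2, 3], [0, 1, 0]].
T⁴ = P·diag(256, 1, 1296)·P⁻¹ = [[2296, -5180, 1530], [0, 1296, 0], [-3060, 7770, -2039]].
The requested entry is -2039.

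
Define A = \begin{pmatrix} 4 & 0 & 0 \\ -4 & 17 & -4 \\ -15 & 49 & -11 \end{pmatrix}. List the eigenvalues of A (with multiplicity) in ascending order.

Characteristic polynomial: p(t) = t^3 - 10t^2 + 33t - 36 = (t - 4)(t - 3)^2.
Roots (with multiplicity): 3, 3, 4.

3, 3, 4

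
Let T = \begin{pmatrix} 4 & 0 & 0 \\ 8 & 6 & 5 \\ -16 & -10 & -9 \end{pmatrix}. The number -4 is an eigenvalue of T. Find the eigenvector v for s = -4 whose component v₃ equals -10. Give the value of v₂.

T + 4I = [[8, 0, 0], [8, 10, 5], [-16, -10, -5]].
Solving (T + 4I)v = 0 gives the eigenspace spanned by (0, 5, -10).
With v₃ = -10, v = (0, 5, -10), so v₂ = 5.

5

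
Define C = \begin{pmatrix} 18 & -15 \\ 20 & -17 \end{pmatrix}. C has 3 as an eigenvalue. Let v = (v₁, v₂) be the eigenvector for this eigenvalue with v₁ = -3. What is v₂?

C − 3I = [[15, -15], [20, -20]].
Solving (C − 3I)v = 0 gives the eigenspace spanned by (-3, -3).
With v₁ = -3, v = (-3, -3), so v₂ = -3.

-3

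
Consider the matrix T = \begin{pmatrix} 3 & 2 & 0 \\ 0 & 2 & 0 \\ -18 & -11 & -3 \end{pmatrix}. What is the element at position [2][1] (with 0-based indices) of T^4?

Characteristic polynomial: s^3 - 2s^2 - 9s + 18 = (s - 3)(s - 2)(s + 3), so the eigenvalues are -3, 2, 3.
s=3: eigenvector (1, 0, -3).
s=-3: eigenvector (0, 0, 1).
s=2: eigenvector (-2, 1, 5).
P = [[1, 0, -2], [0, 0, 1], [-3, 1, 5]], D = diag(3, -3, 2), P⁻¹ = [[1, 2, 0], [3, 1, 1], [0, 1, 0]].
T⁴ = P·diag(81, 81, 16)·P⁻¹ = [[81, 130, 0], [0, 16, 0], [0, -325, 81]].
The requested entry is -325.

-325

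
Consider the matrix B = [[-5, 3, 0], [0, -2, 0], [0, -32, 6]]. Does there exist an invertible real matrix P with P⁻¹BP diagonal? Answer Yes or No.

Yes

Characteristic polynomial: p(λ) = λ^3 + λ^2 - 32λ - 60 = (λ - 6)(λ + 2)(λ + 5).
All 3 eigenvalues are distinct, so B is diagonalizable.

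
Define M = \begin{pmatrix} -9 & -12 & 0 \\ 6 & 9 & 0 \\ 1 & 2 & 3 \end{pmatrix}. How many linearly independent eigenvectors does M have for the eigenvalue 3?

M − 3I = [[-12, -12, 0], [6, 6, 0], [1, 2, 0]].
This matrix has rank 2, so its null space has dimension 3 − 2 = 1.

1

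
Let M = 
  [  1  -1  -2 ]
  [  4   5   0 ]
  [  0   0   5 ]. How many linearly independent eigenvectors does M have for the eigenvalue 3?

1

M − 3I = [[-2, -1, -2], [4, 2, 0], [0, 0, 2]].
This matrix has rank 2, so its null space has dimension 3 − 2 = 1.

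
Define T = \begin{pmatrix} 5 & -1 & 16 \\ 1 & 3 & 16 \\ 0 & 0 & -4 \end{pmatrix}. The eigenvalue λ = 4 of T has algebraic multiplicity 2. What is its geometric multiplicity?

T − 4I = [[1, -1, 16], [1, -1, 16], [0, 0, -8]].
This matrix has rank 2, so its null space has dimension 3 − 2 = 1.

1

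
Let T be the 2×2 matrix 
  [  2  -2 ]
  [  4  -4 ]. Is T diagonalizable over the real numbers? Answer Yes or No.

Characteristic polynomial: p(λ) = λ^2 + 2λ = λ(λ + 2).
All 2 eigenvalues are distinct, so T is diagonalizable.

Yes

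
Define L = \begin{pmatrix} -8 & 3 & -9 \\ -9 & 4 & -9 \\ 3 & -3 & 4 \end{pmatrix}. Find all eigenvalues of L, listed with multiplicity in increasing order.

Characteristic polynomial: p(μ) = μ^3 - 21μ + 20 = (μ - 4)(μ - 1)(μ + 5).
Roots (with multiplicity): -5, 1, 4.

-5, 1, 4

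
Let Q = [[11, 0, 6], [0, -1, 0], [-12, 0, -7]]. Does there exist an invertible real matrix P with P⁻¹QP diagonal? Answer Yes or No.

Characteristic polynomial: p(s) = s^3 - 3s^2 - 9s - 5 = (s - 5)(s + 1)^2.
s = -1 has algebraic multiplicity 2; rank(Q + 1I) = 1, so geometric multiplicity = 2.
Every eigenvalue has geometric = algebraic multiplicity, so Q is diagonalizable.

Yes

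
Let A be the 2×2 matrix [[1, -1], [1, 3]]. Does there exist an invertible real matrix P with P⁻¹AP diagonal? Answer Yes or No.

No

Characteristic polynomial: p(r) = r^2 - 4r + 4 = (r - 2)^2.
r = 2 has algebraic multiplicity 2; rank(A − 2I) = 1, so geometric multiplicity = 1.
Geometric multiplicity < algebraic multiplicity, so A is not diagonalizable.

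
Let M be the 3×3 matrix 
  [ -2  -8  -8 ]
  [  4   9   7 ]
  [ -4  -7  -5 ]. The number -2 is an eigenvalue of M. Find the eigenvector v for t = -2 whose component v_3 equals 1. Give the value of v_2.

M + 2I = [[0, -8, -8], [4, 11, 7], [-4, -7, -3]].
Solving (M + 2I)v = 0 gives the eigenspace spanned by (1, -1, 1).
With v_3 = 1, v = (1, -1, 1), so v_2 = -1.

-1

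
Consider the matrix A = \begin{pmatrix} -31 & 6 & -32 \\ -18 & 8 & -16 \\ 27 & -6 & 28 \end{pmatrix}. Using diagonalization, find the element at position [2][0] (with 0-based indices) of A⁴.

1107

Characteristic polynomial: μ^3 - 5μ^2 - 16μ + 80 = (μ - 5)(μ - 4)(μ + 4), so the eigenvalues are -4, 4, 5.
μ=5: eigenvector (-3, -2, 3).
μ=-4: eigenvector (4, 2, -3).
μ=4: eigenvector (2, 1, -2).
P = [[-3, 4, 2], [-2, 2, 1], [3, -3, -2]], D = diag(5, -4, 4), P⁻¹ = [[1, -2, 0], [1, 0, 1], [0, -3, -2]].
A⁴ = P·diag(625, 256, 256)·P⁻¹ = [[-851, 2214, 0], [-738, 1732, 0], [1107, -2214, 256]].
The requested entry is 1107.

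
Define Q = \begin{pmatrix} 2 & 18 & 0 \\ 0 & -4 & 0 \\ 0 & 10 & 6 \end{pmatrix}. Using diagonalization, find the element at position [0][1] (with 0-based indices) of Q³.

216

Characteristic polynomial: r^3 - 4r^2 - 20r + 48 = (r - 6)(r - 2)(r + 4), so the eigenvalues are -4, 2, 6.
r=2: eigenvector (1, 0, 0).
r=-4: eigenvector (-3, 1, -1).
r=6: eigenvector (0, 0, 1).
P = [[1, -3, 0], [0, 1, 0], [0, -1, 1]], D = diag(2, -4, 6), P⁻¹ = [[1, 3, 0], [0, 1, 0], [0, 1, 1]].
Q³ = P·diag(8, -64, 216)·P⁻¹ = [[8, 216, 0], [0, -64, 0], [0, 280, 216]].
The requested entry is 216.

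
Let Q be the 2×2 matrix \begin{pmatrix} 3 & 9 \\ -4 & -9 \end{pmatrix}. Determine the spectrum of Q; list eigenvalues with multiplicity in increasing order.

Characteristic polynomial: p(λ) = λ^2 + 6λ + 9 = (λ + 3)^2.
Roots (with multiplicity): -3, -3.

-3, -3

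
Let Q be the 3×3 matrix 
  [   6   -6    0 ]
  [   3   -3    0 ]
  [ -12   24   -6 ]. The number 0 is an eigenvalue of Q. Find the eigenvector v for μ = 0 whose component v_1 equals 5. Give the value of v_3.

Q = [[6, -6, 0], [3, -3, 0], [-12, 24, -6]].
Solving (Q)v = 0 gives the eigenspace spanned by (5, 5, 10).
With v_1 = 5, v = (5, 5, 10), so v_3 = 10.

10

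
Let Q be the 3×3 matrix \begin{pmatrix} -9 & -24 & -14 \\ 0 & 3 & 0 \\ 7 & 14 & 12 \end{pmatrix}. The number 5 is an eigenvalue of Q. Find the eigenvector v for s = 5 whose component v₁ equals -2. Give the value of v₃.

Q − 5I = [[-14, -24, -14], [0, -2, 0], [7, 14, 7]].
Solving (Q − 5I)v = 0 gives the eigenspace spanned by (-2, 0, 2).
With v₁ = -2, v = (-2, 0, 2), so v₃ = 2.

2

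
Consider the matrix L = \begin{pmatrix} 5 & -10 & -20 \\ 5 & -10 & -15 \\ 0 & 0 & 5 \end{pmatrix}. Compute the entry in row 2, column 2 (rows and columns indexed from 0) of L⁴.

625

Characteristic polynomial: s^3 - 25s = s(s - 5)(s + 5), so the eigenvalues are -5, 0, 5.
s=-5: eigenvector (1, 1, 0).
s=0: eigenvector (-2, -1, 0).
s=5: eigenvector (-3, -2, 1).
P = [[1, -2, -3], [1, -1, -2], [0, 0, 1]], D = diag(-5, 0, 5), P⁻¹ = [[-1, 2, 1], [-1, 1, -1], [0, 0, 1]].
L⁴ = P·diag(625, 0, 625)·P⁻¹ = [[-625, 1250, -1250], [-625, 1250, -625], [0, 0, 625]].
The requested entry is 625.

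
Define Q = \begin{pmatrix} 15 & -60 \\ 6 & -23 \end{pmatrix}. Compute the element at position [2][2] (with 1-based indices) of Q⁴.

Characteristic polynomial: λ^2 + 8λ + 15 = (λ + 3)(λ + 5), so the eigenvalues are -5, -3.
λ=-3: eigenvector (10, 3).
λ=-5: eigenvector (3, 1).
P = [[10, 3], [3, 1]], D = diag(-3, -5), P⁻¹ = [[1, -3], [-3, 10]].
Q⁴ = P·diag(81, 625)·P⁻¹ = [[-4815, 16320], [-1632, 5521]].
The requested entry is 5521.

5521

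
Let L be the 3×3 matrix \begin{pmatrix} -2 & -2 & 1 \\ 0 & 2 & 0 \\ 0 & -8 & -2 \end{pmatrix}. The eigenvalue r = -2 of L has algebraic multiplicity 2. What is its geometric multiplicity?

L + 2I = [[0, -2, 1], [0, 4, 0], [0, -8, 0]].
This matrix has rank 2, so its null space has dimension 3 − 2 = 1.

1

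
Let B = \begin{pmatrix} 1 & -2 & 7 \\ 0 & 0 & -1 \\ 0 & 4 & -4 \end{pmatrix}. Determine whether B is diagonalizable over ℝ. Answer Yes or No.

No

Characteristic polynomial: p(s) = s^3 + 3s^2 - 4 = (s - 1)(s + 2)^2.
s = -2 has algebraic multiplicity 2; rank(B + 2I) = 2, so geometric multiplicity = 1.
Geometric multiplicity < algebraic multiplicity, so B is not diagonalizable.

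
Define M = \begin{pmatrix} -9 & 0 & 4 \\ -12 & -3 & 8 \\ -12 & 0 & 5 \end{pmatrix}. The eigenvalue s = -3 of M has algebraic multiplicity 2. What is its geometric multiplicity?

M + 3I = [[-6, 0, 4], [-12, 0, 8], [-12, 0, 8]].
This matrix has rank 1, so its null space has dimension 3 − 1 = 2.

2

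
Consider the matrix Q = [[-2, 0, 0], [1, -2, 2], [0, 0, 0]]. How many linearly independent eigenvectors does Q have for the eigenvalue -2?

Q + 2I = [[0, 0, 0], [1, 0, 2], [0, 0, 2]].
This matrix has rank 2, so its null space has dimension 3 − 2 = 1.

1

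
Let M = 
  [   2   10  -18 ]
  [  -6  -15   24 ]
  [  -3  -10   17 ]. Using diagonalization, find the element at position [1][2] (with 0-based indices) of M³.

744

Characteristic polynomial: λ^3 - 4λ^2 - 5λ = λ(λ - 5)(λ + 1), so the eigenvalues are -1, 0, 5.
λ=0: eigenvector (1, -2, -1).
λ=5: eigenvector (2, -3, -2).
λ=-1: eigenvector (-2, 6, 3).
P = [[1, 2, -2], [-2, -3, 6], [-1, -2, 3]], D = diag(0, 5, -1), P⁻¹ = [[3, -2, 6], [0, 1, -2], [1, 0, 1]].
M³ = P·diag(0, 125, -1)·P⁻¹ = [[2, 250, -498], [-6, -375, 744], [-3, -250, 497]].
The requested entry is 744.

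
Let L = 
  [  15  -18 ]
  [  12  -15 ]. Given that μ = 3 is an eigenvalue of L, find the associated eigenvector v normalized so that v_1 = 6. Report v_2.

L − 3I = [[12, -18], [12, -18]].
Solving (L − 3I)v = 0 gives the eigenspace spanned by (6, 4).
With v_1 = 6, v = (6, 4), so v_2 = 4.

4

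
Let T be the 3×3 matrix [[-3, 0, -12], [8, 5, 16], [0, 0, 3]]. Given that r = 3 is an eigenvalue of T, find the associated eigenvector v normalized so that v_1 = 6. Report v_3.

-3

T − 3I = [[-6, 0, -12], [8, 2, 16], [0, 0, 0]].
Solving (T − 3I)v = 0 gives the eigenspace spanned by (6, 0, -3).
With v_1 = 6, v = (6, 0, -3), so v_3 = -3.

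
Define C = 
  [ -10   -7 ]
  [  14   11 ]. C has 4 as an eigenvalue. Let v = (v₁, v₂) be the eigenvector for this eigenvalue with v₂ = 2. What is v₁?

C − 4I = [[-14, -7], [14, 7]].
Solving (C − 4I)v = 0 gives the eigenspace spanned by (-1, 2).
With v₂ = 2, v = (-1, 2), so v₁ = -1.

-1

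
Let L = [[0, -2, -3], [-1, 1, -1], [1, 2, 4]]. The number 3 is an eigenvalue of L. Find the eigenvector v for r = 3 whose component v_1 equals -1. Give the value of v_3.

L − 3I = [[-3, -2, -3], [-1, -2, -1], [1, 2, 1]].
Solving (L − 3I)v = 0 gives the eigenspace spanned by (-1, 0, 1).
With v_1 = -1, v = (-1, 0, 1), so v_3 = 1.

1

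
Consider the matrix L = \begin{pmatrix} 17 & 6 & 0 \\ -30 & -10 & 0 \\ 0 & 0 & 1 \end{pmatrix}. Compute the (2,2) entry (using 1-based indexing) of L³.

Characteristic polynomial: μ^3 - 8μ^2 + 17μ - 10 = (μ - 5)(μ - 2)(μ - 1), so the eigenvalues are 1, 2, 5.
μ=5: eigenvector (1, -2, 0).
μ=2: eigenvector (-2, 5, 0).
μ=1: eigenvector (0, 0, 1).
P = [[1, -2, 0], [-2, 5, 0], [0, 0, 1]], D = diag(5, 2, 1), P⁻¹ = [[5, 2, 0], [2, 1, 0], [0, 0, 1]].
L³ = P·diag(125, 8, 1)·P⁻¹ = [[593, 234, 0], [-1170, -460, 0], [0, 0, 1]].
The requested entry is -460.

-460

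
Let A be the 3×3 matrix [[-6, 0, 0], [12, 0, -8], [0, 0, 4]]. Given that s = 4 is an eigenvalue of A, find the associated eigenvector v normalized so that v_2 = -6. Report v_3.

3

A − 4I = [[-10, 0, 0], [12, -4, -8], [0, 0, 0]].
Solving (A − 4I)v = 0 gives the eigenspace spanned by (0, -6, 3).
With v_2 = -6, v = (0, -6, 3), so v_3 = 3.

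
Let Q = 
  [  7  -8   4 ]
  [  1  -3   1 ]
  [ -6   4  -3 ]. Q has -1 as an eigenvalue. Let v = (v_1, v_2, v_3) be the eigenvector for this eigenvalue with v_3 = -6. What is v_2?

Q + 1I = [[8, -8, 4], [1, -2, 1], [-6, 4, -2]].
Solving (Q + 1I)v = 0 gives the eigenspace spanned by (0, -3, -6).
With v_3 = -6, v = (0, -3, -6), so v_2 = -3.

-3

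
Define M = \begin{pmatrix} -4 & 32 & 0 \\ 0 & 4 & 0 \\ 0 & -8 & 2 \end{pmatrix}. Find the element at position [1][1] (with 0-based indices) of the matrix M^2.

Characteristic polynomial: r^3 - 2r^2 - 16r + 32 = (r - 4)(r - 2)(r + 4), so the eigenvalues are -4, 2, 4.
r=4: eigenvector (4, 1, -4).
r=-4: eigenvector (1, 0, 0).
r=2: eigenvector (0, 0, 1).
P = [[4, 1, 0], [1, 0, 0], [-4, 0, 1]], D = diag(4, -4, 2), P⁻¹ = [[0, 1, 0], [1, -4, 0], [0, 4, 1]].
M² = P·diag(16, 16, 4)·P⁻¹ = [[16, 0, 0], [0, 16, 0], [0, -48, 4]].
The requested entry is 16.

16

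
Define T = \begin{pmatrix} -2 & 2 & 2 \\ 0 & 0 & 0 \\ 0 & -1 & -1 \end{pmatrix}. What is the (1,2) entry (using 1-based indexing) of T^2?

Characteristic polynomial: μ^3 + 3μ^2 + 2μ = μ(μ + 1)(μ + 2), so the eigenvalues are -2, -1, 0.
μ=-2: eigenvector (1, 0, 0).
μ=-1: eigenvector (2, 0, 1).
μ=0: eigenvector (0, -1, 1).
P = [[1, 2, 0], [0, 0, -1], [0, 1, 1]], D = diag(-2, -1, 0), P⁻¹ = [[1, -2, -2], [0, 1, 1], [0, -1, 0]].
T² = P·diag(4, 1, 0)·P⁻¹ = [[4, -6, -6], [0, 0, 0], [0, 1, 1]].
The requested entry is -6.

-6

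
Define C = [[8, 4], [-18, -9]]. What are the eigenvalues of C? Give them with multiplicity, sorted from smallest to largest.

-1, 0

Characteristic polynomial: p(t) = t^2 + t = t(t + 1).
Roots (with multiplicity): -1, 0.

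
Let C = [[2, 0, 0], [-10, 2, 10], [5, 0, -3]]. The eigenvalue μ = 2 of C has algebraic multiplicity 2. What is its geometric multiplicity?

2

C − 2I = [[0, 0, 0], [-10, 0, 10], [5, 0, -5]].
This matrix has rank 1, so its null space has dimension 3 − 1 = 2.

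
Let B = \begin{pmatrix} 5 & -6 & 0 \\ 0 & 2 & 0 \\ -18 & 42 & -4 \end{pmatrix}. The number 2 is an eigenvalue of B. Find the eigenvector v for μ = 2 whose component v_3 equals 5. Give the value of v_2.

5

B − 2I = [[3, -6, 0], [0, 0, 0], [-18, 42, -6]].
Solving (B − 2I)v = 0 gives the eigenspace spanned by (10, 5, 5).
With v_3 = 5, v = (10, 5, 5), so v_2 = 5.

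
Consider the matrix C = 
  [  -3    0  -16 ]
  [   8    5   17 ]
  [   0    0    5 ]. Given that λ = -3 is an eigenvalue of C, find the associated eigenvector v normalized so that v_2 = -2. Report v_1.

C + 3I = [[0, 0, -16], [8, 8, 17], [0, 0, 8]].
Solving (C + 3I)v = 0 gives the eigenspace spanned by (2, -2, 0).
With v_2 = -2, v = (2, -2, 0), so v_1 = 2.

2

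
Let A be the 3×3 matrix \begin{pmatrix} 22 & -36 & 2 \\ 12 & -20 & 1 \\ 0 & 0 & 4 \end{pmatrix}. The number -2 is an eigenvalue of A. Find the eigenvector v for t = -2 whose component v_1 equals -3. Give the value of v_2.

-2

A + 2I = [[24, -36, 2], [12, -18, 1], [0, 0, 6]].
Solving (A + 2I)v = 0 gives the eigenspace spanned by (-3, -2, 0).
With v_1 = -3, v = (-3, -2, 0), so v_2 = -2.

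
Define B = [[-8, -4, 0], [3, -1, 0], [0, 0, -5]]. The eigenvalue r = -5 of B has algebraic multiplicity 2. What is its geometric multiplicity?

B + 5I = [[-3, -4, 0], [3, 4, 0], [0, 0, 0]].
This matrix has rank 1, so its null space has dimension 3 − 1 = 2.

2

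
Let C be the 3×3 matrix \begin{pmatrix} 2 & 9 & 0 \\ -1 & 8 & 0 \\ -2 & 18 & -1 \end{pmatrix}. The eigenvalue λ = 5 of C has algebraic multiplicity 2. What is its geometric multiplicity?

C − 5I = [[-3, 9, 0], [-1, 3, 0], [-2, 18, -6]].
This matrix has rank 2, so its null space has dimension 3 − 2 = 1.

1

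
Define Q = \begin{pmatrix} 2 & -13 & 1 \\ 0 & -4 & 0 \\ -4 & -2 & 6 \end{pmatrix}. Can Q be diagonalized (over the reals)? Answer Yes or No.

No

Characteristic polynomial: p(λ) = λ^3 - 4λ^2 - 16λ + 64 = (λ - 4)^2(λ + 4).
λ = 4 has algebraic multiplicity 2; rank(Q − 4I) = 2, so geometric multiplicity = 1.
Geometric multiplicity < algebraic multiplicity, so Q is not diagonalizable.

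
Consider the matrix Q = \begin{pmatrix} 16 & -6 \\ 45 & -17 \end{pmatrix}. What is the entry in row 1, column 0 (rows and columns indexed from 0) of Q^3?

135

Characteristic polynomial: s^2 + s - 2 = (s - 1)(s + 2), so the eigenvalues are -2, 1.
s=-2: eigenvector (1, 3).
s=1: eigenvector (-2, -5).
P = [[1, -2], [3, -5]], D = diag(-2, 1), P⁻¹ = [[-5, 2], [-3, 1]].
Q³ = P·diag(-8, 1)·P⁻¹ = [[46, -18], [135, -53]].
The requested entry is 135.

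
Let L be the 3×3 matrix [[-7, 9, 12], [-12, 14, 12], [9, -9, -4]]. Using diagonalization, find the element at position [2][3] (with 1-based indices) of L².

-24

Characteristic polynomial: λ^3 - 3λ^2 - 18λ + 40 = (λ - 5)(λ - 2)(λ + 4), so the eigenvalues are -4, 2, 5.
λ=5: eigenvector (1, 0, 1).
λ=2: eigenvector (1, 1, 0).
λ=-4: eigenvector (-2, -2, 1).
P = [[1, 1, -2], [0, 1, -2], [1, 0, 1]], D = diag(5, 2, -4), P⁻¹ = [[1, -1, 0], [-2, 3, 2], [-1, 1, 1]].
L² = P·diag(25, 4, 16)·P⁻¹ = [[49, -45, -24], [24, -20, -24], [9, -9, 16]].
The requested entry is -24.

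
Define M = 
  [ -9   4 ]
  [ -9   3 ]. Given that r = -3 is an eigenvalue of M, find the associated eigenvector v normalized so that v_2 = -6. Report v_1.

M + 3I = [[-6, 4], [-9, 6]].
Solving (M + 3I)v = 0 gives the eigenspace spanned by (-4, -6).
With v_2 = -6, v = (-4, -6), so v_1 = -4.

-4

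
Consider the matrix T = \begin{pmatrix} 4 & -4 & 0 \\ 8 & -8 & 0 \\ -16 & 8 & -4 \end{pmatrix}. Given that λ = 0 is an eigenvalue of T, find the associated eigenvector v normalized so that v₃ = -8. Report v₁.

4

T = [[4, -4, 0], [8, -8, 0], [-16, 8, -4]].
Solving (T)v = 0 gives the eigenspace spanned by (4, 4, -8).
With v₃ = -8, v = (4, 4, -8), so v₁ = 4.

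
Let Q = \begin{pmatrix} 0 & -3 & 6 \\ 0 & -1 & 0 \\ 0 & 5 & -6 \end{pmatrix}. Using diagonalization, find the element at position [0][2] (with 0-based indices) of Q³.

216

Characteristic polynomial: λ^3 + 7λ^2 + 6λ = λ(λ + 1)(λ + 6), so the eigenvalues are -6, -1, 0.
λ=-1: eigenvector (-3, 1, 1).
λ=0: eigenvector (1, 0, 0).
λ=-6: eigenvector (-1, 0, 1).
P = [[-3, 1, -1], [1, 0, 0], [1, 0, 1]], D = diag(-1, 0, -6), P⁻¹ = [[0, 1, 0], [1, 2, 1], [0, -1, 1]].
Q³ = P·diag(-1, 0, -216)·P⁻¹ = [[0, -213, 216], [0, -1, 0], [0, 215, -216]].
The requested entry is 216.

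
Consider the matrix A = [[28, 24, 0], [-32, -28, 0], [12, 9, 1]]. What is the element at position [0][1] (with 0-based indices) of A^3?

Characteristic polynomial: r^3 - r^2 - 16r + 16 = (r - 4)(r - 1)(r + 4), so the eigenvalues are -4, 1, 4.
r=4: eigenvector (1, -1, 1).
r=1: eigenvector (0, 0, 1).
r=-4: eigenvector (-3, 4, 0).
P = [[1, 0, -3], [-1, 0, 4], [1, 1, 0]], D = diag(4, 1, -4), P⁻¹ = [[4, 3, 0], [-4, -3, 1], [1, 1, 0]].
A³ = P·diag(64, 1, -64)·P⁻¹ = [[448, 384, 0], [-512, -448, 0], [252, 189, 1]].
The requested entry is 384.

384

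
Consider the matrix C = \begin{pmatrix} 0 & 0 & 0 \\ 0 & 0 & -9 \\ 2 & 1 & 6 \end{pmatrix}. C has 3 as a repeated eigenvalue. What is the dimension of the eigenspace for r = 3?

1

C − 3I = [[-3, 0, 0], [0, -3, -9], [2, 1, 3]].
This matrix has rank 2, so its null space has dimension 3 − 2 = 1.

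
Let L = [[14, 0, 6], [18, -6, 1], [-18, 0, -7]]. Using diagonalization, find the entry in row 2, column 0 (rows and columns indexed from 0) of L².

Characteristic polynomial: r^3 - r^2 - 32r + 60 = (r - 5)(r - 2)(r + 6), so the eigenvalues are -6, 2, 5.
r=-6: eigenvector (0, 1, 0).
r=2: eigenvector (1, 2, -2).
r=5: eigenvector (2, 3, -3).
P = [[0, 1, 2], [1, 2, 3], [0, -2, -3]], D = diag(-6, 2, 5), P⁻¹ = [[0, 1, 1], [-3, 0, -2], [2, 0, 1]].
L² = P·diag(36, 4, 25)·P⁻¹ = [[88, 0, 42], [126, 36, 95], [-126, 0, -59]].
The requested entry is -126.

-126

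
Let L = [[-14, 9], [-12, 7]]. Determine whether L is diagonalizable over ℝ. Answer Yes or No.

Yes

Characteristic polynomial: p(r) = r^2 + 7r + 10 = (r + 2)(r + 5).
All 2 eigenvalues are distinct, so L is diagonalizable.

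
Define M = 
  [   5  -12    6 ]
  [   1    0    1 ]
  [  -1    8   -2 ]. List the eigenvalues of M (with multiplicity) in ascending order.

-1, 2, 2

Characteristic polynomial: p(μ) = μ^3 - 3μ^2 + 4 = (μ - 2)^2(μ + 1).
Roots (with multiplicity): -1, 2, 2.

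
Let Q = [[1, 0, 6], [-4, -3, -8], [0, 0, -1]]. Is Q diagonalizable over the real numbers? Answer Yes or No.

Yes

Characteristic polynomial: p(r) = r^3 + 3r^2 - r - 3 = (r - 1)(r + 1)(r + 3).
All 3 eigenvalues are distinct, so Q is diagonalizable.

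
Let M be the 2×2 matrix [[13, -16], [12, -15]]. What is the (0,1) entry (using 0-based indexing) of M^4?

Characteristic polynomial: r^2 + 2r - 3 = (r - 1)(r + 3), so the eigenvalues are -3, 1.
r=-3: eigenvector (1, 1).
r=1: eigenvector (4, 3).
P = [[1, 4], [1, 3]], D = diag(-3, 1), P⁻¹ = [[-3, 4], [1, -1]].
M⁴ = P·diag(81, 1)·P⁻¹ = [[-239, 320], [-240, 321]].
The requested entry is 320.

320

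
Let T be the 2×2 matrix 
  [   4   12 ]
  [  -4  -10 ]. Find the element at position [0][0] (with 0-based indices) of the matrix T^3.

Characteristic polynomial: λ^2 + 6λ + 8 = (λ + 2)(λ + 4), so the eigenvalues are -4, -2.
λ=-2: eigenvector (-2, 1).
λ=-4: eigenvector (-3, 2).
P = [[-2, -3], [1, 2]], D = diag(-2, -4), P⁻¹ = [[-2, -3], [1, 2]].
T³ = P·diag(-8, -64)·P⁻¹ = [[160, 336], [-112, -232]].
The requested entry is 160.

160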